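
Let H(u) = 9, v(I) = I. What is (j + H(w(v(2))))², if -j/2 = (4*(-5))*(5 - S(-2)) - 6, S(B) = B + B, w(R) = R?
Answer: 145161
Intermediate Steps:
S(B) = 2*B
j = 372 (j = -2*((4*(-5))*(5 - 2*(-2)) - 6) = -2*(-20*(5 - 1*(-4)) - 6) = -2*(-20*(5 + 4) - 6) = -2*(-20*9 - 6) = -2*(-180 - 6) = -2*(-186) = 372)
(j + H(w(v(2))))² = (372 + 9)² = 381² = 145161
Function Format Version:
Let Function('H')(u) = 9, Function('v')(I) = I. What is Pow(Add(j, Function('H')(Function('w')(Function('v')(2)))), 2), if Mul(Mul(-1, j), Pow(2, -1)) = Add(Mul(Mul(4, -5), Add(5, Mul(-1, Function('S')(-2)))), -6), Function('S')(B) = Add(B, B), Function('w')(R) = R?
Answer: 145161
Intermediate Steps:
Function('S')(B) = Mul(2, B)
j = 372 (j = Mul(-2, Add(Mul(Mul(4, -5), Add(5, Mul(-1, Mul(2, -2)))), -6)) = Mul(-2, Add(Mul(-20, Add(5, Mul(-1, -4))), -6)) = Mul(-2, Add(Mul(-20, Add(5, 4)), -6)) = Mul(-2, Add(Mul(-20, 9), -6)) = Mul(-2, Add(-180, -6)) = Mul(-2, -186) = 372)
Pow(Add(j, Function('H')(Function('w')(Function('v')(2)))), 2) = Pow(Add(372, 9), 2) = Pow(381, 2) = 145161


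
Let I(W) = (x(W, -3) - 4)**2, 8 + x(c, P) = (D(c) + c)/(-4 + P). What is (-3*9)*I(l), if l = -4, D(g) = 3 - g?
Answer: -204363/49 ≈ -4170.7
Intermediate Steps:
x(c, P) = -8 + 3/(-4 + P) (x(c, P) = -8 + ((3 - c) + c)/(-4 + P) = -8 + 3/(-4 + P))
I(W) = 7569/49 (I(W) = ((35 - 8*(-3))/(-4 - 3) - 4)**2 = ((35 + 24)/(-7) - 4)**2 = (-1/7*59 - 4)**2 = (-59/7 - 4)**2 = (-87/7)**2 = 7569/49)
(-3*9)*I(l) = -3*9*(7569/49) = -27*7569/49 = -204363/49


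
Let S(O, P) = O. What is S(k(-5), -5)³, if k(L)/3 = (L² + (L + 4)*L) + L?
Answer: 421875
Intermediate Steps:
k(L) = 3*L + 3*L² + 3*L*(4 + L) (k(L) = 3*((L² + (L + 4)*L) + L) = 3*((L² + (4 + L)*L) + L) = 3*((L² + L*(4 + L)) + L) = 3*(L + L² + L*(4 + L)) = 3*L + 3*L² + 3*L*(4 + L))
S(k(-5), -5)³ = (3*(-5)*(5 + 2*(-5)))³ = (3*(-5)*(5 - 10))³ = (3*(-5)*(-5))³ = 75³ = 421875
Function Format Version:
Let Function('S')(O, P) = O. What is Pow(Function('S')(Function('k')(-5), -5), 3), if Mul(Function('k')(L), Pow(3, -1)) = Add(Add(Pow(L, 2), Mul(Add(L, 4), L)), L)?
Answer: 421875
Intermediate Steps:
Function('k')(L) = Add(Mul(3, L), Mul(3, Pow(L, 2)), Mul(3, L, Add(4, L))) (Function('k')(L) = Mul(3, Add(Add(Pow(L, 2), Mul(Add(L, 4), L)), L)) = Mul(3, Add(Add(Pow(L, 2), Mul(Add(4, L), L)), L)) = Mul(3, Add(Add(Pow(L, 2), Mul(L, Add(4, L))), L)) = Mul(3, Add(L, Pow(L, 2), Mul(L, Add(4, L)))) = Add(Mul(3, L), Mul(3, Pow(L, 2)), Mul(3, L, Add(4, L))))
Pow(Function('S')(Function('k')(-5), -5), 3) = Pow(Mul(3, -5, Add(5, Mul(2, -5))), 3) = Pow(Mul(3, -5, Add(5, -10)), 3) = Pow(Mul(3, -5, -5), 3) = Pow(75, 3) = 421875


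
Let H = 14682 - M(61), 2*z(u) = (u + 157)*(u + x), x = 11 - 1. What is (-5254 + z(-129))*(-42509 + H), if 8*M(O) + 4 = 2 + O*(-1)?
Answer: 192508345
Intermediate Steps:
x = 10
M(O) = -1/4 - O/8 (M(O) = -1/2 + (2 + O*(-1))/8 = -1/2 + (2 - O)/8 = -1/2 + (1/4 - O/8) = -1/4 - O/8)
z(u) = (10 + u)*(157 + u)/2 (z(u) = ((u + 157)*(u + 10))/2 = ((157 + u)*(10 + u))/2 = ((10 + u)*(157 + u))/2 = (10 + u)*(157 + u)/2)
H = 117519/8 (H = 14682 - (-1/4 - 1/8*61) = 14682 - (-1/4 - 61/8) = 14682 - 1*(-63/8) = 14682 + 63/8 = 117519/8 ≈ 14690.)
(-5254 + z(-129))*(-42509 + H) = (-5254 + (785 + (1/2)*(-129)**2 + (167/2)*(-129)))*(-42509 + 117519/8) = (-5254 + (785 + (1/2)*16641 - 21543/2))*(-222553/8) = (-5254 + (785 + 16641/2 - 21543/2))*(-222553/8) = (-5254 - 1666)*(-222553/8) = -6920*(-222553/8) = 192508345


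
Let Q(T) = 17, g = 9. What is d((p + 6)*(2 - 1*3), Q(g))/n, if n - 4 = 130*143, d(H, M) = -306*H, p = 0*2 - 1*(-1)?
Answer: 119/1033 ≈ 0.11520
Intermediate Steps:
p = 1 (p = 0 + 1 = 1)
n = 18594 (n = 4 + 130*143 = 4 + 18590 = 18594)
d((p + 6)*(2 - 1*3), Q(g))/n = -306*(1 + 6)*(2 - 1*3)/18594 = -2142*(2 - 3)*(1/18594) = -2142*(-1)*(1/18594) = -306*(-7)*(1/18594) = 2142*(1/18594) = 119/1033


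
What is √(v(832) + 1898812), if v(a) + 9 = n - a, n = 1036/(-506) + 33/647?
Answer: 2*√12713898146412331/163691 ≈ 1377.7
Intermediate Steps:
n = -326797/163691 (n = 1036*(-1/506) + 33*(1/647) = -518/253 + 33/647 = -326797/163691 ≈ -1.9964)
v(a) = -1800016/163691 - a (v(a) = -9 + (-326797/163691 - a) = -1800016/163691 - a)
√(v(832) + 1898812) = √((-1800016/163691 - 1*832) + 1898812) = √((-1800016/163691 - 832) + 1898812) = √(-137990928/163691 + 1898812) = √(310680444164/163691) = 2*√12713898146412331/163691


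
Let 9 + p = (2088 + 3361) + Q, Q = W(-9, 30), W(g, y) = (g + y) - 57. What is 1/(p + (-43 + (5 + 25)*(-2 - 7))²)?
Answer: 1/103373 ≈ 9.6737e-6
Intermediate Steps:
W(g, y) = -57 + g + y
Q = -36 (Q = -57 - 9 + 30 = -36)
p = 5404 (p = -9 + ((2088 + 3361) - 36) = -9 + (5449 - 36) = -9 + 5413 = 5404)
1/(p + (-43 + (5 + 25)*(-2 - 7))²) = 1/(5404 + (-43 + (5 + 25)*(-2 - 7))²) = 1/(5404 + (-43 + 30*(-9))²) = 1/(5404 + (-43 - 270)²) = 1/(5404 + (-313)²) = 1/(5404 + 97969) = 1/103373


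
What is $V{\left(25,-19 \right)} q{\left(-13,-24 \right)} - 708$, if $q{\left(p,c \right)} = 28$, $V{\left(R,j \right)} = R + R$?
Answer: $692$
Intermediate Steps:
$V{\left(R,j \right)} = 2 R$
$V{\left(25,-19 \right)} q{\left(-13,-24 \right)} - 708 = 2 \cdot 25 \cdot 28 - 708 = 50 \cdot 28 - 708 = 1400 - 708 = 692$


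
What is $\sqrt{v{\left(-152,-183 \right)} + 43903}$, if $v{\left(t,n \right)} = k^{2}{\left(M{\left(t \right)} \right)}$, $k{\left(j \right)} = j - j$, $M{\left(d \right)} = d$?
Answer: $\sqrt{43903} \approx 209.53$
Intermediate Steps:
$k{\left(j \right)} = 0$
$v{\left(t,n \right)} = 0$ ($v{\left(t,n \right)} = 0^{2} = 0$)
$\sqrt{v{\left(-152,-183 \right)} + 43903} = \sqrt{0 + 43903} = \sqrt{43903}$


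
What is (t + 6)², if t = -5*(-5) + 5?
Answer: 1296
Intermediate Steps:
t = 30 (t = 25 + 5 = 30)
(t + 6)² = (30 + 6)² = 36² = 1296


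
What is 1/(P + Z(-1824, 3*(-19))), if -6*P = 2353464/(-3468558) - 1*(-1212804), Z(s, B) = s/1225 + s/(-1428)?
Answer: -12038786725/2433449302691544 ≈ -4.9472e-6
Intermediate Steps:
Z(s, B) = 29*s/249900 (Z(s, B) = s*(1/1225) + s*(-1/1428) = s/1225 - s/1428 = 29*s/249900)
P = -116852185088/578093 (P = -(2353464/(-3468558) - 1*(-1212804))/6 = -(2353464*(-1/3468558) + 1212804)/6 = -(-392244/578093 + 1212804)/6 = -1/6*701113110528/578093 = -116852185088/578093 ≈ -2.0213e+5)
1/(P + Z(-1824, 3*(-19))) = 1/(-116852185088/578093 + (29/249900)*(-1824)) = 1/(-116852185088/578093 - 4408/20825) = 1/(-2433449302691544/12038786725) = -12038786725/2433449302691544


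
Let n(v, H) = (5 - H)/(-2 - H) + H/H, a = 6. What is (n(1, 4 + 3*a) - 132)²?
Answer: 9778129/576 ≈ 16976.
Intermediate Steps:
n(v, H) = 1 + (5 - H)/(-2 - H) (n(v, H) = (5 - H)/(-2 - H) + 1 = 1 + (5 - H)/(-2 - H))
(n(1, 4 + 3*a) - 132)² = ((-3 + 2*(4 + 3*6))/(2 + (4 + 3*6)) - 132)² = ((-3 + 2*(4 + 18))/(2 + (4 + 18)) - 132)² = ((-3 + 2*22)/(2 + 22) - 132)² = ((-3 + 44)/24 - 132)² = ((1/24)*41 - 132)² = (41/24 - 132)² = (-3127/24)² = 9778129/576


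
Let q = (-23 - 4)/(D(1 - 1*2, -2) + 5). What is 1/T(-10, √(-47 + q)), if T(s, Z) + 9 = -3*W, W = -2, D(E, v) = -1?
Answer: -⅓ ≈ -0.33333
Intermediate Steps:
q = -27/4 (q = (-23 - 4)/(-1 + 5) = -27/4 ≈ -6.7500)
T(s, Z) = -3 (T(s, Z) = -9 - 3*(-2) = -9 + 6 = -3)
1/T(-10, √(-47 + q)) = 1/(-3) = -⅓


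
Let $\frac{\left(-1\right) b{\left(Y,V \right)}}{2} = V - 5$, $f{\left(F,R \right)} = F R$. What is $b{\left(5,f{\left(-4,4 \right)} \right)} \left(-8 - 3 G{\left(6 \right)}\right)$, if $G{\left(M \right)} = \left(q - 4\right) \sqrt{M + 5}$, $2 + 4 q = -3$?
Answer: $-336 + \frac{1323 \sqrt{11}}{2} \approx 1857.9$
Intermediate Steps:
$q = - \frac{5}{4}$ ($q = - \frac{1}{2} + \frac{1}{4} \left(-3\right) = - \frac{1}{2} - \frac{3}{4} = - \frac{5}{4} \approx -1.25$)
$G{\left(M \right)} = - \frac{21 \sqrt{5 + M}}{4}$ ($G{\left(M \right)} = \left(- \frac{5}{4} - 4\right) \sqrt{M + 5} = - \frac{21 \sqrt{5 + M}}{4}$)
$b{\left(Y,V \right)} = 10 - 2 V$ ($b{\left(Y,V \right)} = - 2 \left(V - 5\right) = - 2 \left(-5 + V\right) = 10 - 2 V$)
$b{\left(5,f{\left(-4,4 \right)} \right)} \left(-8 - 3 G{\left(6 \right)}\right) = \left(10 - 2 \left(\left(-4\right) 4\right)\right) \left(-8 - 3 \left(- \frac{21 \sqrt{5 + 6}}{4}\right)\right) = \left(10 - -32\right) \left(-8 - 3 \left(- \frac{21 \sqrt{11}}{4}\right)\right) = \left(10 + 32\right) \left(-8 + \frac{63 \sqrt{11}}{4}\right) = 42 \left(-8 + \frac{63 \sqrt{11}}{4}\right) = -336 + \frac{1323 \sqrt{11}}{2}$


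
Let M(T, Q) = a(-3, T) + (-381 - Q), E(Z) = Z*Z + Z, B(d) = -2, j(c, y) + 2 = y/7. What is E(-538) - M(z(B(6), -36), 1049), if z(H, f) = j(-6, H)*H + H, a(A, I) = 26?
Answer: 290310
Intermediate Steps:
j(c, y) = -2 + y/7
E(Z) = Z + Z**2 (E(Z) = Z**2 + Z = Z + Z**2)
z(H, f) = H + H*(-2 + H/7) (z(H, f) = (-2 + H/7)*H + H = H*(-2 + H/7) + H = H + H*(-2 + H/7))
M(T, Q) = -355 - Q (M(T, Q) = 26 + (-381 - Q) = -355 - Q)
E(-538) - M(z(B(6), -36), 1049) = -538*(1 - 538) - (-355 - 1*1049) = -538*(-537) - (-355 - 1049) = 288906 - 1*(-1404) = 288906 + 1404 = 290310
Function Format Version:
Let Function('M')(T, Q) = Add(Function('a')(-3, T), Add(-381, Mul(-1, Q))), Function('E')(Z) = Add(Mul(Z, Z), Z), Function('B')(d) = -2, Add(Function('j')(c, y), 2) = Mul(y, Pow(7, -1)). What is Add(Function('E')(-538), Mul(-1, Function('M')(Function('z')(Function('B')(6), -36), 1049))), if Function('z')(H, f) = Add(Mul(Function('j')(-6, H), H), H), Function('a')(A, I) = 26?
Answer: 290310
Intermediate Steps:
Function('j')(c, y) = Add(-2, Mul(Rational(1, 7), y)) (Function('j')(c, y) = Add(-2, Mul(y, Pow(7, -1))) = Add(-2, Mul(y, Rational(1, 7))) = Add(-2, Mul(Rational(1, 7), y)))
Function('E')(Z) = Add(Z, Pow(Z, 2)) (Function('E')(Z) = Add(Pow(Z, 2), Z) = Add(Z, Pow(Z, 2)))
Function('z')(H, f) = Add(H, Mul(H, Add(-2, Mul(Rational(1, 7), H)))) (Function('z')(H, f) = Add(Mul(Add(-2, Mul(Rational(1, 7), H)), H), H) = Add(Mul(H, Add(-2, Mul(Rational(1, 7), H))), H) = Add(H, Mul(H, Add(-2, Mul(Rational(1, 7), H)))))
Function('M')(T, Q) = Add(-355, Mul(-1, Q)) (Function('M')(T, Q) = Add(26, Add(-381, Mul(-1, Q))) = Add(-355, Mul(-1, Q)))
Add(Function('E')(-538), Mul(-1, Function('M')(Function('z')(Function('B')(6), -36), 1049))) = Add(Mul(-538, Add(1, -538)), Mul(-1, Add(-355, Mul(-1, 1049)))) = Add(Mul(-538, -537), Mul(-1, Add(-355, -1049))) = Add(288906, Mul(-1, -1404)) = Add(288906, 1404) = 290310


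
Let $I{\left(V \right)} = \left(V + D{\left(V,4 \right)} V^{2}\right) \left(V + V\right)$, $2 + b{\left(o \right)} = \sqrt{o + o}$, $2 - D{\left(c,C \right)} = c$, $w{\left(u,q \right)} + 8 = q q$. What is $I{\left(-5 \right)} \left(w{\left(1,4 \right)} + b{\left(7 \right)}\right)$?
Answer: $-10200 - 1700 \sqrt{14} \approx -16561.0$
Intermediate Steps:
$w{\left(u,q \right)} = -8 + q^{2}$ ($w{\left(u,q \right)} = -8 + q q = -8 + q^{2}$)
$D{\left(c,C \right)} = 2 - c$
$b{\left(o \right)} = -2 + \sqrt{2} \sqrt{o}$ ($b{\left(o \right)} = -2 + \sqrt{o + o} = -2 + \sqrt{2 o} = -2 + \sqrt{2} \sqrt{o}$)
$I{\left(V \right)} = 2 V \left(V + V^{2} \left(2 - V\right)\right)$ ($I{\left(V \right)} = \left(V + \left(2 - V\right) V^{2}\right) \left(V + V\right) = \left(V + V^{2} \left(2 - V\right)\right) 2 V = 2 V \left(V + V^{2} \left(2 - V\right)\right)$)
$I{\left(-5 \right)} \left(w{\left(1,4 \right)} + b{\left(7 \right)}\right) = 2 \left(-5\right)^{2} \left(1 - - 5 \left(-2 - 5\right)\right) \left(\left(-8 + 4^{2}\right) - \left(2 - \sqrt{2} \sqrt{7}\right)\right) = 2 \cdot 25 \left(1 - \left(-5\right) \left(-7\right)\right) \left(\left(-8 + 16\right) - \left(2 - \sqrt{14}\right)\right) = 2 \cdot 25 \left(1 - 35\right) \left(8 - \left(2 - \sqrt{14}\right)\right) = 2 \cdot 25 \left(-34\right) \left(6 + \sqrt{14}\right) = - 1700 \left(6 + \sqrt{14}\right) = -10200 - 1700 \sqrt{14}$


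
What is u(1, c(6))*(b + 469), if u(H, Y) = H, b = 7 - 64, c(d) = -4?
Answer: 412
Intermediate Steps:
b = -57
u(1, c(6))*(b + 469) = 1*(-57 + 469) = 1*412 = 412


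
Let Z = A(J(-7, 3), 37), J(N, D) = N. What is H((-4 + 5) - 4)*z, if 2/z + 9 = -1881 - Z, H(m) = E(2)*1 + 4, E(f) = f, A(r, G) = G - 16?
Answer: -4/637 ≈ -0.0062794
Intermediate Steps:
A(r, G) = -16 + G
Z = 21 (Z = -16 + 37 = 21)
H(m) = 6 (H(m) = 2*1 + 4 = 2 + 4 = 6)
z = -2/1911 (z = 2/(-9 + (-1881 - 1*21)) = 2/(-9 + (-1881 - 21)) = 2/(-9 - 1902) = 2/(-1911) = 2*(-1/1911) = -2/1911 ≈ -0.0010466)
H((-4 + 5) - 4)*z = 6*(-2/1911) = -4/637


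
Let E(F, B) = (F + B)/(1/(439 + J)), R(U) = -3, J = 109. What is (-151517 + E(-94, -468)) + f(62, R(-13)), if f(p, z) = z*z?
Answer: -459484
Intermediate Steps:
f(p, z) = z**2
E(F, B) = 548*B + 548*F (E(F, B) = (F + B)/(1/(439 + 109)) = (B + F)/(1/548) = (B + F)*548 = 548*B + 548*F)
(-151517 + E(-94, -468)) + f(62, R(-13)) = (-151517 + (548*(-468) + 548*(-94))) + (-3)**2 = (-151517 + (-256464 - 51512)) + 9 = (-151517 - 307976) + 9 = -459493 + 9 = -459484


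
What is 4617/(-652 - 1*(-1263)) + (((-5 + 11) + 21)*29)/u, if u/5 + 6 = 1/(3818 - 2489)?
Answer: -451754172/24357515 ≈ -18.547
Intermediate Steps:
u = -39865/1329 (u = -30 + 5/(3818 - 2489) = -30 + 5/1329 = -39865/1329 ≈ -29.996)
4617/(-652 - 1*(-1263)) + (((-5 + 11) + 21)*29)/u = 4617/(-652 - 1*(-1263)) + (((-5 + 11) + 21)*29)/(-39865/1329) = 4617/(-652 + 1263) + ((6 + 21)*29)*(-1329/39865) = 4617/611 + (27*29)*(-1329/39865) = 4617*(1/611) + 783*(-1329/39865) = 4617/611 - 1040607/39865 = -451754172/24357515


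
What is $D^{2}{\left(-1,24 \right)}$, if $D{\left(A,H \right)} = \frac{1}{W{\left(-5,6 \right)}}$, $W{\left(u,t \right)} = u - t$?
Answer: $\frac{1}{121} \approx 0.0082645$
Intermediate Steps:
$D{\left(A,H \right)} = - \frac{1}{11}$ ($D{\left(A,H \right)} = \frac{1}{-5 - 6} = \frac{1}{-11} = - \frac{1}{11}$)
$D^{2}{\left(-1,24 \right)} = \left(- \frac{1}{11}\right)^{2} = \frac{1}{121}$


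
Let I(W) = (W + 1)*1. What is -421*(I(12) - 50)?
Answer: 15577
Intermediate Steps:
I(W) = 1 + W (I(W) = (1 + W)*1 = 1 + W)
-421*(I(12) - 50) = -421*((1 + 12) - 50) = -421*(13 - 50) = -421*(-37) = 15577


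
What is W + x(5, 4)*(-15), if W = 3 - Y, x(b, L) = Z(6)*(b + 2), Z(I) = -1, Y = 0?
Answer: 108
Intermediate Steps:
x(b, L) = -2 - b (x(b, L) = -(b + 2) = -(2 + b) = -2 - b)
W = 3 (W = 3 - 1*0 = 3 + 0 = 3)
W + x(5, 4)*(-15) = 3 + (-2 - 1*5)*(-15) = 3 + (-2 - 5)*(-15) = 3 - 7*(-15) = 3 + 105 = 108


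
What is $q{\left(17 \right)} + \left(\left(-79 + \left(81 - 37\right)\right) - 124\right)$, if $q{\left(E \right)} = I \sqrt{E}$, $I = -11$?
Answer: $-159 - 11 \sqrt{17} \approx -204.35$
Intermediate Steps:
$q{\left(E \right)} = - 11 \sqrt{E}$
$q{\left(17 \right)} + \left(\left(-79 + \left(81 - 37\right)\right) - 124\right) = - 11 \sqrt{17} + \left(\left(-79 + \left(81 - 37\right)\right) - 124\right) = - 11 \sqrt{17} + \left(\left(-79 + 44\right) - 124\right) = - 11 \sqrt{17} - 159 = -159 - 11 \sqrt{17}$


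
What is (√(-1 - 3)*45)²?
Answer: -8100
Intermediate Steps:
(√(-1 - 3)*45)² = (√(-4)*45)² = ((2*I)*45)² = (90*I)² = -8100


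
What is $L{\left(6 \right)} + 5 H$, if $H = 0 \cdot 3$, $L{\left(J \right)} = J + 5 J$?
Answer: $36$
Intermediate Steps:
$L{\left(J \right)} = 6 J$
$H = 0$
$L{\left(6 \right)} + 5 H = 6 \cdot 6 + 5 \cdot 0 = 36 + 0 = 36$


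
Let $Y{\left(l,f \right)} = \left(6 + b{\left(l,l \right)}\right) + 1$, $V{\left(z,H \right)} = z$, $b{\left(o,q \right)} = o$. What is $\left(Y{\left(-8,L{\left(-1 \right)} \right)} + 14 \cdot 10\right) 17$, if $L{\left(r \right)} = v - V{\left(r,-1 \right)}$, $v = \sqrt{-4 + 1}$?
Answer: $2363$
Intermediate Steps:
$v = i \sqrt{3}$ ($v = \sqrt{-3} = i \sqrt{3} \approx 1.732 i$)
$L{\left(r \right)} = - r + i \sqrt{3}$ ($L{\left(r \right)} = i \sqrt{3} - r = - r + i \sqrt{3}$)
$Y{\left(l,f \right)} = 7 + l$ ($Y{\left(l,f \right)} = \left(6 + l\right) + 1 = 7 + l$)
$\left(Y{\left(-8,L{\left(-1 \right)} \right)} + 14 \cdot 10\right) 17 = \left(\left(7 - 8\right) + 14 \cdot 10\right) 17 = \left(-1 + 140\right) 17 = 139 \cdot 17 = 2363$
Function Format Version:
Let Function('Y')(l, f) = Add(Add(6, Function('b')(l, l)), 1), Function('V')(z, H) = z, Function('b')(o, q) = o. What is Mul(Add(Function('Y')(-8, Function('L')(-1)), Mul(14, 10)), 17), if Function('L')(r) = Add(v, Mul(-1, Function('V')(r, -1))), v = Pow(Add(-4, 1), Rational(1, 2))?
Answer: 2363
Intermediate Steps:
v = Mul(I, Pow(3, Rational(1, 2))) (v = Pow(-3, Rational(1, 2)) = Mul(I, Pow(3, Rational(1, 2))) ≈ Mul(1.7320, I))
Function('L')(r) = Add(Mul(-1, r), Mul(I, Pow(3, Rational(1, 2)))) (Function('L')(r) = Add(Mul(I, Pow(3, Rational(1, 2))), Mul(-1, r)) = Add(Mul(-1, r), Mul(I, Pow(3, Rational(1, 2)))))
Function('Y')(l, f) = Add(7, l) (Function('Y')(l, f) = Add(Add(6, l), 1) = Add(7, l))
Mul(Add(Function('Y')(-8, Function('L')(-1)), Mul(14, 10)), 17) = Mul(Add(Add(7, -8), Mul(14, 10)), 17) = Mul(Add(-1, 140), 17) = Mul(139, 17) = 2363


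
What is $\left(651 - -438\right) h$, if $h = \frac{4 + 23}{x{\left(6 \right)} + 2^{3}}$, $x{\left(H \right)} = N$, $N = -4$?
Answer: $\frac{29403}{4} \approx 7350.8$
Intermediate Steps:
$x{\left(H \right)} = -4$
$h = \frac{27}{4}$ ($h = \frac{4 + 23}{-4 + 2^{3}} = \frac{27}{-4 + 8} = \frac{27}{4} \approx 6.75$)
$\left(651 - -438\right) h = \left(651 - -438\right) \frac{27}{4} = \left(651 + 438\right) \frac{27}{4} = 1089 \cdot \frac{27}{4} = \frac{29403}{4}$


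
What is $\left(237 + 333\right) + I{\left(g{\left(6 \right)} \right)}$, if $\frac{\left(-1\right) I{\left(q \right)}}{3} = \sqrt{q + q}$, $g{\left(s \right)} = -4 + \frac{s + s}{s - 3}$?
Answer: $570$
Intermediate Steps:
$g{\left(s \right)} = -4 + \frac{2 s}{-3 + s}$
$I{\left(q \right)} = - 3 \sqrt{2} \sqrt{q}$ ($I{\left(q \right)} = - 3 \sqrt{q + q} = - 3 \sqrt{2 q} = - 3 \sqrt{2} \sqrt{q}$)
$\left(237 + 333\right) + I{\left(g{\left(6 \right)} \right)} = \left(237 + 333\right) - 3 \sqrt{2} \sqrt{\frac{2 \left(6 - 6\right)}{-3 + 6}} = 570 - 3 \sqrt{2} \sqrt{\frac{2 \left(6 - 6\right)}{3}} = 570 - 3 \sqrt{2} \sqrt{2 \cdot \frac{1}{3} \cdot 0} = 570 - 3 \sqrt{2} \sqrt{0} = 570 - 3 \sqrt{2} \cdot 0 = 570 + 0 = 570$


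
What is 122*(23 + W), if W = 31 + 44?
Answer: 11956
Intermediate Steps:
W = 75
122*(23 + W) = 122*(23 + 75) = 122*98 = 11956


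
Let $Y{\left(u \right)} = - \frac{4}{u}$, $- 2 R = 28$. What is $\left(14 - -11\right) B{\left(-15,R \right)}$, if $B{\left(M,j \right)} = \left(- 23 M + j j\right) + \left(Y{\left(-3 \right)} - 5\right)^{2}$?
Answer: $\frac{124750}{9} \approx 13861.0$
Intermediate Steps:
$R = -14$ ($R = \left(- \frac{1}{2}\right) 28 = -14$)
$B{\left(M,j \right)} = \frac{121}{9} + j^{2} - 23 M$ ($B{\left(M,j \right)} = \left(- 23 M + j j\right) + \left(- \frac{4}{-3} - 5\right)^{2} = \left(- 23 M + j^{2}\right) + \left(\left(-4\right) \left(- \frac{1}{3}\right) - 5\right)^{2} = \left(j^{2} - 23 M\right) + \left(\frac{4}{3} - 5\right)^{2} = \left(j^{2} - 23 M\right) + \left(- \frac{11}{3}\right)^{2} = \left(j^{2} - 23 M\right) + \frac{121}{9} = \frac{121}{9} + j^{2} - 23 M$)
$\left(14 - -11\right) B{\left(-15,R \right)} = \left(14 - -11\right) \left(\frac{121}{9} + \left(-14\right)^{2} - -345\right) = \left(14 + 11\right) \left(\frac{121}{9} + 196 + 345\right) = 25 \cdot \frac{4990}{9} = \frac{124750}{9}$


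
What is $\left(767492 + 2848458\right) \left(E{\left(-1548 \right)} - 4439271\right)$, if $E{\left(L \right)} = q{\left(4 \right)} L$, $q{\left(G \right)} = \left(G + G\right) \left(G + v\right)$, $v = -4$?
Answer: $-16052181972450$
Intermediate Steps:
$q{\left(G \right)} = 2 G \left(-4 + G\right)$ ($q{\left(G \right)} = \left(G + G\right) \left(G - 4\right) = 2 G \left(-4 + G\right)$)
$E{\left(L \right)} = 0$ ($E{\left(L \right)} = 2 \cdot 4 \left(-4 + 4\right) L = 2 \cdot 4 \cdot 0 L = 0 L = 0$)
$\left(767492 + 2848458\right) \left(E{\left(-1548 \right)} - 4439271\right) = \left(767492 + 2848458\right) \left(0 - 4439271\right) = 3615950 \left(-4439271\right) = -16052181972450$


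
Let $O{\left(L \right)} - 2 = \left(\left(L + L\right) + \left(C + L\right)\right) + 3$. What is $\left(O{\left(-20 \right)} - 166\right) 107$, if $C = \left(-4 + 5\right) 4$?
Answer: $-23219$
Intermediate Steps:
$C = 4$ ($C = 1 \cdot 4 = 4$)
$O{\left(L \right)} = 9 + 3 L$ ($O{\left(L \right)} = 2 + \left(\left(\left(L + L\right) + \left(4 + L\right)\right) + 3\right) = 2 + \left(\left(2 L + \left(4 + L\right)\right) + 3\right) = 2 + \left(\left(4 + 3 L\right) + 3\right) = 2 + \left(7 + 3 L\right) = 9 + 3 L$)
$\left(O{\left(-20 \right)} - 166\right) 107 = \left(\left(9 + 3 \left(-20\right)\right) - 166\right) 107 = \left(\left(9 - 60\right) - 166\right) 107 = \left(-51 - 166\right) 107 = \left(-217\right) 107 = -23219$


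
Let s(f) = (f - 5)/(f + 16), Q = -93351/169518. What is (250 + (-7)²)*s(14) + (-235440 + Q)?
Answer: -33246837922/141265 ≈ -2.3535e+5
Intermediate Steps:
Q = -31117/56506 (Q = -93351*1/169518 = -31117/56506 ≈ -0.55068)
s(f) = (-5 + f)/(16 + f)
(250 + (-7)²)*s(14) + (-235440 + Q) = (250 + (-7)²)*((-5 + 14)/(16 + 14)) + (-235440 - 31117/56506) = (250 + 49)*(9/30) - 13303803757/56506 = 299*((1/30)*9) - 13303803757/56506 = 299*(3/10) - 13303803757/56506 = 897/10 - 13303803757/56506 = -33246837922/141265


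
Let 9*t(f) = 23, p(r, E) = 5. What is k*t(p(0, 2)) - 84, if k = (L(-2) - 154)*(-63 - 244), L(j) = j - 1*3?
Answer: 373981/3 ≈ 1.2466e+5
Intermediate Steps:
L(j) = -3 + j (L(j) = j - 3 = -3 + j)
t(f) = 23/9 (t(f) = (⅑)*23 = 23/9)
k = 48813 (k = ((-3 - 2) - 154)*(-63 - 244) = (-5 - 154)*(-307) = -159*(-307) = 48813)
k*t(p(0, 2)) - 84 = 48813*(23/9) - 84 = 374233/3 - 84 = 373981/3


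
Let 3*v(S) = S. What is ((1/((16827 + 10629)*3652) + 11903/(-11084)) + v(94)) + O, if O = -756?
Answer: -67214767352143/92615421184 ≈ -725.74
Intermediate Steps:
v(S) = S/3
((1/((16827 + 10629)*3652) + 11903/(-11084)) + v(94)) + O = ((1/((16827 + 10629)*3652) + 11903/(-11084)) + (⅓)*94) - 756 = (((1/3652)/27456 + 11903*(-1/11084)) + 94/3) - 756 = (((1/27456)*(1/3652) - 11903/11084) + 94/3) - 756 = ((1/100269312 - 11903/11084) + 94/3) - 756 = (-298376402413/277846263552 + 94/3) - 756 = 2802491062961/92615421184 - 756 = -67214767352143/92615421184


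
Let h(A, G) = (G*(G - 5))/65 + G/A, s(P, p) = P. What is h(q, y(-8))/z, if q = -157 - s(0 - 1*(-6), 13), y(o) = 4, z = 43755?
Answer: -304/154528075 ≈ -1.9673e-6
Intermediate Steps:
q = -163 (q = -157 - (0 - 1*(-6)) = -157 - (0 + 6) = -157 - 1*6 = -157 - 6 = -163)
h(A, G) = G/A + G*(-5 + G)/65 (h(A, G) = (G*(-5 + G))*(1/65) + G/A = G*(-5 + G)/65 + G/A = G/A + G*(-5 + G)/65)
h(q, y(-8))/z = ((1/65)*4*(65 - 163*(-5 + 4))/(-163))/43755 = ((1/65)*4*(-1/163)*(65 - 163*(-1)))*(1/43755) = ((1/65)*4*(-1/163)*(65 + 163))*(1/43755) = ((1/65)*4*(-1/163)*228)*(1/43755) = -912/10595*1/43755 = -304/154528075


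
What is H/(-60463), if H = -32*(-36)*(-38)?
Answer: 43776/60463 ≈ 0.72401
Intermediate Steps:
H = -43776 (H = 1152*(-38) = -43776)
H/(-60463) = -43776/(-60463) = -43776*(-1/60463) = 43776/60463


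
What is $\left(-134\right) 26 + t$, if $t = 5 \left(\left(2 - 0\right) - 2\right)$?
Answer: $-3484$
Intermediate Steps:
$t = 0$ ($t = 5 \left(\left(2 + 0\right) - 2\right) = 5 \left(2 - 2\right) = 5 \cdot 0 = 0$)
$\left(-134\right) 26 + t = \left(-134\right) 26 + 0 = -3484 + 0 = -3484$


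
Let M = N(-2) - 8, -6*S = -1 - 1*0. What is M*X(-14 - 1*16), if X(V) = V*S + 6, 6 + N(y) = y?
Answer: -16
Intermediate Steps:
N(y) = -6 + y
S = 1/6 (S = -(-1 - 1*0)/6 = -(-1 + 0)/6 = -1/6*(-1) = 1/6 ≈ 0.16667)
M = -16 (M = (-6 - 2) - 8 = -8 - 8 = -16)
X(V) = 6 + V/6 (X(V) = V*(1/6) + 6 = V/6 + 6 = 6 + V/6)
M*X(-14 - 1*16) = -16*(6 + (-14 - 1*16)/6) = -16*(6 + (-14 - 16)/6) = -16*(6 + (1/6)*(-30)) = -16*(6 - 5) = -16*1 = -16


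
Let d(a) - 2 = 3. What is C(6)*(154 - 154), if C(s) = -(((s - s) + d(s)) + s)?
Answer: 0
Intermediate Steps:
d(a) = 5 (d(a) = 2 + 3 = 5)
C(s) = -5 - s (C(s) = -(((s - s) + 5) + s) = -((0 + 5) + s) = -(5 + s) = -5 - s)
C(6)*(154 - 154) = (-5 - 1*6)*(154 - 154) = (-5 - 6)*0 = -11*0 = 0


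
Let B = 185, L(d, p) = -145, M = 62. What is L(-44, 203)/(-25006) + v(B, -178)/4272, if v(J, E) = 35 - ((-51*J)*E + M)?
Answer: -6999313717/17804272 ≈ -393.13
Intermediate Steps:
v(J, E) = -27 + 51*E*J (v(J, E) = 35 - ((-51*J)*E + 62) = 35 - (-51*E*J + 62) = 35 - (62 - 51*E*J) = 35 + (-62 + 51*E*J) = -27 + 51*E*J)
L(-44, 203)/(-25006) + v(B, -178)/4272 = -145/(-25006) + (-27 + 51*(-178)*185)/4272 = -145*(-1/25006) + (-27 - 1679430)*(1/4272) = 145/25006 - 1679457*1/4272 = 145/25006 - 559819/1424 = -6999313717/17804272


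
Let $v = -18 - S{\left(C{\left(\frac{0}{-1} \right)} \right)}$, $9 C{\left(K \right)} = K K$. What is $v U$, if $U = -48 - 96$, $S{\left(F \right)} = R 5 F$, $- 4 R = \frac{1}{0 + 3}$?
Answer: $2592$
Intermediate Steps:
$R = - \frac{1}{12}$ ($R = - \frac{1}{4 \left(0 + 3\right)} = - \frac{1}{4 \cdot 3} = \left(- \frac{1}{4}\right) \frac{1}{3} = - \frac{1}{12} \approx -0.083333$)
$C{\left(K \right)} = \frac{K^{2}}{9}$ ($C{\left(K \right)} = \frac{K K}{9} = \frac{K^{2}}{9}$)
$S{\left(F \right)} = - \frac{5 F}{12}$ ($S{\left(F \right)} = \left(- \frac{1}{12}\right) 5 F = - \frac{5 F}{12}$)
$v = -18$ ($v = -18 - - \frac{5 \frac{\left(\frac{0}{-1}\right)^{2}}{9}}{12} = -18 - - \frac{5 \frac{\left(0 \left(-1\right)\right)^{2}}{9}}{12} = -18 - - \frac{5 \frac{0^{2}}{9}}{12} = -18 - - \frac{5 \cdot \frac{1}{9} \cdot 0}{12} = -18 - \left(- \frac{5}{12}\right) 0 = -18 - 0 = -18 + 0 = -18$)
$U = -144$ ($U = -48 - 96 = -144$)
$v U = \left(-18\right) \left(-144\right) = 2592$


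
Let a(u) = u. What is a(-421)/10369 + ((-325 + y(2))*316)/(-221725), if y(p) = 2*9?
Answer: 912571203/2299066525 ≈ 0.39693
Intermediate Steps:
y(p) = 18
a(-421)/10369 + ((-325 + y(2))*316)/(-221725) = -421/10369 + ((-325 + 18)*316)/(-221725) = -421*1/10369 - 307*316*(-1/221725) = -421/10369 - 97012*(-1/221725) = -421/10369 + 97012/221725 = 912571203/2299066525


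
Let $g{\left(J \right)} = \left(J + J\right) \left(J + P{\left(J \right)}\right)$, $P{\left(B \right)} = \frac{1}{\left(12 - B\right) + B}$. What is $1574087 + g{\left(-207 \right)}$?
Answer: $\frac{3319501}{2} \approx 1.6598 \cdot 10^{6}$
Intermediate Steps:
$P{\left(B \right)} = \frac{1}{12}$
$g{\left(J \right)} = 2 J \left(\frac{1}{12} + J\right)$ ($g{\left(J \right)} = \left(J + J\right) \left(J + \frac{1}{12}\right) = 2 J \left(\frac{1}{12} + J\right)$)
$1574087 + g{\left(-207 \right)} = 1574087 + \frac{1}{6} \left(-207\right) \left(1 + 12 \left(-207\right)\right) = 1574087 + \frac{1}{6} \left(-207\right) \left(1 - 2484\right) = 1574087 + \frac{1}{6} \left(-207\right) \left(-2483\right) = 1574087 + \frac{171327}{2} = \frac{3319501}{2}$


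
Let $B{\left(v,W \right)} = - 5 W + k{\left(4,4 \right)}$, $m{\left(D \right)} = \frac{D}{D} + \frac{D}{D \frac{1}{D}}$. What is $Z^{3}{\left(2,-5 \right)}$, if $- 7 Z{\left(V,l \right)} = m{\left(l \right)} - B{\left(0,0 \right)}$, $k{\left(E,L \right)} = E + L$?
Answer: $\frac{1728}{343} \approx 5.0379$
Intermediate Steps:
$m{\left(D \right)} = 1 + D$ ($m{\left(D \right)} = 1 + \frac{D}{1} = 1 + D 1 = 1 + D$)
$B{\left(v,W \right)} = 8 - 5 W$ ($B{\left(v,W \right)} = - 5 W + \left(4 + 4\right) = - 5 W + 8 = 8 - 5 W$)
$Z{\left(V,l \right)} = 1 - \frac{l}{7}$ ($Z{\left(V,l \right)} = - \frac{\left(1 + l\right) - \left(8 - 0\right)}{7} = - \frac{\left(1 + l\right) - \left(8 + 0\right)}{7} = - \frac{\left(1 + l\right) - 8}{7} = - \frac{-7 + l}{7} = 1 - \frac{l}{7}$)
$Z^{3}{\left(2,-5 \right)} = \left(1 - - \frac{5}{7}\right)^{3} = \left(1 + \frac{5}{7}\right)^{3} = \left(\frac{12}{7}\right)^{3} = \frac{1728}{343}$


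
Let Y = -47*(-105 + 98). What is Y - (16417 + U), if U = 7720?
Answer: -23808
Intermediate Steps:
Y = 329 (Y = -47*(-7) = 329)
Y - (16417 + U) = 329 - (16417 + 7720) = 329 - 1*24137 = 329 - 24137 = -23808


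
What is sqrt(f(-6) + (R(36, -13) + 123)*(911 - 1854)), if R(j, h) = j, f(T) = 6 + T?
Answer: I*sqrt(149937) ≈ 387.22*I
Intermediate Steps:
sqrt(f(-6) + (R(36, -13) + 123)*(911 - 1854)) = sqrt((6 - 6) + (36 + 123)*(911 - 1854)) = sqrt(0 + 159*(-943)) = sqrt(0 - 149937) = sqrt(-149937) = I*sqrt(149937)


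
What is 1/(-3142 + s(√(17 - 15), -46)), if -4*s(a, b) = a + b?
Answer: -25044/78400241 + 2*√2/78400241 ≈ -0.00031940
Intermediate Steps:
s(a, b) = -a/4 - b/4 (s(a, b) = -(a + b)/4 = -a/4 - b/4)
1/(-3142 + s(√(17 - 15), -46)) = 1/(-3142 + (-√(17 - 15)/4 - ¼*(-46))) = 1/(-3142 + (-√2/4 + 23/2)) = 1/(-3142 + (23/2 - √2/4)) = 1/(-6261/2 - √2/4)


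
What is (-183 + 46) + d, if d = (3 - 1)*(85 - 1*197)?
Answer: -361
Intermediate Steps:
d = -224 (d = 2*(85 - 197) = 2*(-112) = -224)
(-183 + 46) + d = (-183 + 46) - 224 = -137 - 224 = -361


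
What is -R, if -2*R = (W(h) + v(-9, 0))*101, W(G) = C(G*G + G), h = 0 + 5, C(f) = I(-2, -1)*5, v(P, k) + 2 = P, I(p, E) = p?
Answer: -2121/2 ≈ -1060.5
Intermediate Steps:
v(P, k) = -2 + P
C(f) = -10 (C(f) = -2*5 = -10)
h = 5
W(G) = -10
R = 2121/2 (R = -(-10 + (-2 - 9))*101/2 = -(-10 - 11)*101/2 = -(-21)*101/2 = -½*(-2121) = 2121/2 ≈ 1060.5)
-R = -1*2121/2 = -2121/2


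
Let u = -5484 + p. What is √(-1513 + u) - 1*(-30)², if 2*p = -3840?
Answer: -900 + I*√8917 ≈ -900.0 + 94.43*I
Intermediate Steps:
p = -1920 (p = (½)*(-3840) = -1920)
u = -7404 (u = -5484 - 1920 = -7404)
√(-1513 + u) - 1*(-30)² = √(-1513 - 7404) - 1*(-30)² = √(-8917) - 1*900 = I*√8917 - 900 = -900 + I*√8917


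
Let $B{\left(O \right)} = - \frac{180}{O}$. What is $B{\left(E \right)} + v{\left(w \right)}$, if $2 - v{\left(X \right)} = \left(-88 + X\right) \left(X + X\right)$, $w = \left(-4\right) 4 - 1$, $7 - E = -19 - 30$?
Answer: $- \frac{49997}{14} \approx -3571.2$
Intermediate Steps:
$E = 56$ ($E = 7 - \left(-19 - 30\right) = 7 - -49 = 7 + 49 = 56$)
$w = -17$ ($w = -16 - 1 = -17$)
$v{\left(X \right)} = 2 - 2 X \left(-88 + X\right)$ ($v{\left(X \right)} = 2 - \left(-88 + X\right) \left(X + X\right) = 2 - \left(-88 + X\right) 2 X = 2 - 2 X \left(-88 + X\right)$)
$B{\left(E \right)} + v{\left(w \right)} = - \frac{180}{56} + \left(2 - 2 \left(-17\right)^{2} + 176 \left(-17\right)\right) = \left(-180\right) \frac{1}{56} - 3568 = - \frac{45}{14} - 3568 = - \frac{49997}{14}$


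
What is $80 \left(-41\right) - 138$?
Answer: $-3418$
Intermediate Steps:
$80 \left(-41\right) - 138 = -3280 - 138 = -3418$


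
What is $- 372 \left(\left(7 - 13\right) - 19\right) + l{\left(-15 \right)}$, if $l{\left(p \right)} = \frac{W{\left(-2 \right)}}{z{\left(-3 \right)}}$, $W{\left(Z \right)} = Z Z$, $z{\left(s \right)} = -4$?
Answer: $9299$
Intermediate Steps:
$W{\left(Z \right)} = Z^{2}$
$l{\left(p \right)} = -1$ ($l{\left(p \right)} = \frac{\left(-2\right)^{2}}{-4} = 4 \left(- \frac{1}{4}\right) = -1$)
$- 372 \left(\left(7 - 13\right) - 19\right) + l{\left(-15 \right)} = - 372 \left(\left(7 - 13\right) - 19\right) - 1 = - 372 \left(-6 - 19\right) - 1 = \left(-372\right) \left(-25\right) - 1 = 9300 - 1 = 9299$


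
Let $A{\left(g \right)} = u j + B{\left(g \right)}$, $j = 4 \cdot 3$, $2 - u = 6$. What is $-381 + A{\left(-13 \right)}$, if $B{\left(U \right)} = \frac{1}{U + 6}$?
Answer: $- \frac{3004}{7} \approx -429.14$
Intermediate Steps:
$B{\left(U \right)} = \frac{1}{6 + U}$
$u = -4$ ($u = 2 - 6 = -4$)
$j = 12$
$A{\left(g \right)} = -48 + \frac{1}{6 + g}$ ($A{\left(g \right)} = \left(-4\right) 12 + \frac{1}{6 + g} = -48 + \frac{1}{6 + g}$)
$-381 + A{\left(-13 \right)} = -381 + \frac{-287 - -624}{6 - 13} = -381 + \frac{-287 + 624}{-7} = -381 - \frac{337}{7} = - \frac{3004}{7}$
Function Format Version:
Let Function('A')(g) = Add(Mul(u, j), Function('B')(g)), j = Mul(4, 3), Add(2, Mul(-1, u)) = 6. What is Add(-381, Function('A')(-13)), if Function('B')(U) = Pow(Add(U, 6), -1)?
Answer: Rational(-3004, 7) ≈ -429.14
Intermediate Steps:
Function('B')(U) = Pow(Add(6, U), -1)
u = -4 (u = Add(2, Mul(-1, 6)) = Add(2, -6) = -4)
j = 12
Function('A')(g) = Add(-48, Pow(Add(6, g), -1)) (Function('A')(g) = Add(Mul(-4, 12), Pow(Add(6, g), -1)) = Add(-48, Pow(Add(6, g), -1)))
Add(-381, Function('A')(-13)) = Add(-381, Mul(Pow(Add(6, -13), -1), Add(-287, Mul(-48, -13)))) = Add(-381, Mul(Pow(-7, -1), Add(-287, 624))) = Add(-381, Mul(Rational(-1, 7), 337)) = Add(-381, Rational(-337, 7)) = Rational(-3004, 7)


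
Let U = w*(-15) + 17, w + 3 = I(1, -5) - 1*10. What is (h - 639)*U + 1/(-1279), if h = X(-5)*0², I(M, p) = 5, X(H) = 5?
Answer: -111967498/1279 ≈ -87543.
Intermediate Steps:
w = -8 (w = -3 + (5 - 1*10) = -3 + (5 - 10) = -3 - 5 = -8)
h = 0 (h = 5*0² = 5*0 = 0)
U = 137 (U = -8*(-15) + 17 = 120 + 17 = 137)
(h - 639)*U + 1/(-1279) = (0 - 639)*137 + 1/(-1279) = -639*137 - 1/1279 = -87543 - 1/1279 = -111967498/1279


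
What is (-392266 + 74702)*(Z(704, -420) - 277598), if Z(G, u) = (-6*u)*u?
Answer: 424264868872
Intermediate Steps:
Z(G, u) = -6*u²
(-392266 + 74702)*(Z(704, -420) - 277598) = (-392266 + 74702)*(-6*(-420)² - 277598) = -317564*(-6*176400 - 277598) = -317564*(-1058400 - 277598) = -317564*(-1335998) = 424264868872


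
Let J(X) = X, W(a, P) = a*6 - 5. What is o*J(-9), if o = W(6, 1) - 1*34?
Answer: 27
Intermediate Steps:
W(a, P) = -5 + 6*a (W(a, P) = 6*a - 5 = -5 + 6*a)
o = -3 (o = (-5 + 6*6) - 1*34 = (-5 + 36) - 34 = 31 - 34 = -3)
o*J(-9) = -3*(-9) = 27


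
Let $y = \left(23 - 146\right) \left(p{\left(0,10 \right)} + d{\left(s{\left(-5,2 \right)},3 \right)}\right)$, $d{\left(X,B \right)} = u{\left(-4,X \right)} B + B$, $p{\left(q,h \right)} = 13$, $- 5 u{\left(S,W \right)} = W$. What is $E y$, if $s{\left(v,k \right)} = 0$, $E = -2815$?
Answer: $5539920$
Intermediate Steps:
$u{\left(S,W \right)} = - \frac{W}{5}$
$d{\left(X,B \right)} = B - \frac{B X}{5}$ ($d{\left(X,B \right)} = - \frac{X}{5} B + B = - \frac{B X}{5} + B = B - \frac{B X}{5}$)
$y = -1968$ ($y = \left(23 - 146\right) \left(13 + \frac{1}{5} \cdot 3 \left(5 - 0\right)\right) = - 123 \left(13 + \frac{1}{5} \cdot 3 \left(5 + 0\right)\right) = - 123 \left(13 + \frac{1}{5} \cdot 3 \cdot 5\right) = - 123 \left(13 + 3\right) = \left(-123\right) 16 = -1968$)
$E y = \left(-2815\right) \left(-1968\right) = 5539920$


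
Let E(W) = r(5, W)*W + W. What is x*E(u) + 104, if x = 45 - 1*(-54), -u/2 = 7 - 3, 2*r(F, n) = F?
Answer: -2668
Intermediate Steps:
r(F, n) = F/2
u = -8 (u = -2*(7 - 3) = -2*4 = -8)
E(W) = 7*W/2 (E(W) = ((1/2)*5)*W + W = 5*W/2 + W = 7*W/2)
x = 99 (x = 45 + 54 = 99)
x*E(u) + 104 = 99*((7/2)*(-8)) + 104 = 99*(-28) + 104 = -2772 + 104 = -2668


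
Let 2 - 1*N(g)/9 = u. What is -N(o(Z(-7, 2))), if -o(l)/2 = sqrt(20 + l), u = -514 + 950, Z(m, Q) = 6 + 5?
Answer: 3906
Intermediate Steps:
Z(m, Q) = 11
u = 436
o(l) = -2*sqrt(20 + l)
N(g) = -3906 (N(g) = 18 - 9*436 = 18 - 3924 = -3906)
-N(o(Z(-7, 2))) = -1*(-3906) = 3906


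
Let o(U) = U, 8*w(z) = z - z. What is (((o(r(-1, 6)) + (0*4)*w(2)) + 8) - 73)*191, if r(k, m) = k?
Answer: -12606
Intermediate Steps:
w(z) = 0 (w(z) = (z - z)/8 = (1/8)*0 = 0)
(((o(r(-1, 6)) + (0*4)*w(2)) + 8) - 73)*191 = (((-1 + (0*4)*0) + 8) - 73)*191 = (((-1 + 0*0) + 8) - 73)*191 = (((-1 + 0) + 8) - 73)*191 = ((-1 + 8) - 73)*191 = (7 - 73)*191 = -66*191 = -12606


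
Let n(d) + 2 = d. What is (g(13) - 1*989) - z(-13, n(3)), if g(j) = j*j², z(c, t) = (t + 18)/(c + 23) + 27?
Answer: 11791/10 ≈ 1179.1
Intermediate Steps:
n(d) = -2 + d
z(c, t) = 27 + (18 + t)/(23 + c) (z(c, t) = (18 + t)/(23 + c) + 27 = 27 + (18 + t)/(23 + c))
g(j) = j³
(g(13) - 1*989) - z(-13, n(3)) = (13³ - 1*989) - (639 + (-2 + 3) + 27*(-13))/(23 - 13) = (2197 - 989) - (639 + 1 - 351)/10 = 1208 - 289/10 = 11791/10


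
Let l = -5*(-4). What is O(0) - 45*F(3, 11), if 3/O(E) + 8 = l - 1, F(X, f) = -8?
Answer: 3963/11 ≈ 360.27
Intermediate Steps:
l = 20
O(E) = 3/11 (O(E) = 3/(-8 + (20 - 1)) = 3/(-8 + 19) = 3/11)
O(0) - 45*F(3, 11) = 3/11 - 45*(-8) = 3/11 + 360 = 3963/11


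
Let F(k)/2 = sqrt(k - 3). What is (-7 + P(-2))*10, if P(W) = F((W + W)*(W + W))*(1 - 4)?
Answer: -70 - 60*sqrt(13) ≈ -286.33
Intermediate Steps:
F(k) = 2*sqrt(-3 + k) (F(k) = 2*sqrt(k - 3) = 2*sqrt(-3 + k))
P(W) = -6*sqrt(-3 + 4*W**2) (P(W) = (2*sqrt(-3 + (W + W)*(W + W)))*(1 - 4) = (2*sqrt(-3 + (2*W)*(2*W)))*(-3) = (2*sqrt(-3 + 4*W**2))*(-3) = -6*sqrt(-3 + 4*W**2))
(-7 + P(-2))*10 = (-7 - 6*sqrt(-3 + 4*(-2)**2))*10 = (-7 - 6*sqrt(-3 + 4*4))*10 = (-7 - 6*sqrt(-3 + 16))*10 = (-7 - 6*sqrt(13))*10 = -70 - 60*sqrt(13)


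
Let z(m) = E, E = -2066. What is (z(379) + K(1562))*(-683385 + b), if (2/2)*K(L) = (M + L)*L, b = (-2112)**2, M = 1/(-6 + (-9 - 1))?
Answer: 73660050940437/8 ≈ 9.2075e+12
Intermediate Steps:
z(m) = -2066
M = -1/16 (M = 1/(-6 - 10) = 1/(-16) = -1/16 ≈ -0.062500)
b = 4460544
K(L) = L*(-1/16 + L) (K(L) = (-1/16 + L)*L = L*(-1/16 + L))
(z(379) + K(1562))*(-683385 + b) = (-2066 + 1562*(-1/16 + 1562))*(-683385 + 4460544) = (-2066 + 1562*(24991/16))*3777159 = (-2066 + 19517971/8)*3777159 = (19501443/8)*3777159 = 73660050940437/8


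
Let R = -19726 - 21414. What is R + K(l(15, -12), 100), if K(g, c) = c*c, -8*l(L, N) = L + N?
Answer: -31140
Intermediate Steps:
l(L, N) = -L/8 - N/8 (l(L, N) = -(L + N)/8 = -L/8 - N/8)
K(g, c) = c²
R = -41140
R + K(l(15, -12), 100) = -41140 + 100² = -41140 + 10000 = -31140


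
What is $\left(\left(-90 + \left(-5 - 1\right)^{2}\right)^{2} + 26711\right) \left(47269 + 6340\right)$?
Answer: $1588273843$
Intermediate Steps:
$\left(\left(-90 + \left(-5 - 1\right)^{2}\right)^{2} + 26711\right) \left(47269 + 6340\right) = \left(\left(-90 + \left(-6\right)^{2}\right)^{2} + 26711\right) 53609 = \left(\left(-90 + 36\right)^{2} + 26711\right) 53609 = \left(\left(-54\right)^{2} + 26711\right) 53609 = \left(2916 + 26711\right) 53609 = 29627 \cdot 53609 = 1588273843$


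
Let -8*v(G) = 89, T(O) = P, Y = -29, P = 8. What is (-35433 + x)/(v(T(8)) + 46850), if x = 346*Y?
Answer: -363736/374711 ≈ -0.97071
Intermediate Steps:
T(O) = 8
x = -10034 (x = 346*(-29) = -10034)
v(G) = -89/8 (v(G) = -⅛*89 = -89/8)
(-35433 + x)/(v(T(8)) + 46850) = (-35433 - 10034)/(-89/8 + 46850) = -45467/374711/8 = -45467*8/374711 = -363736/374711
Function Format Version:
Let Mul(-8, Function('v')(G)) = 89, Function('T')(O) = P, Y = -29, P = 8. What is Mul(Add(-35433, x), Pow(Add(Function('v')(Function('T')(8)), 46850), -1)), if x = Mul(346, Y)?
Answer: Rational(-363736, 374711) ≈ -0.97071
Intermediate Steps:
Function('T')(O) = 8
x = -10034 (x = Mul(346, -29) = -10034)
Function('v')(G) = Rational(-89, 8) (Function('v')(G) = Mul(Rational(-1, 8), 89) = Rational(-89, 8))
Mul(Add(-35433, x), Pow(Add(Function('v')(Function('T')(8)), 46850), -1)) = Mul(Add(-35433, -10034), Pow(Add(Rational(-89, 8), 46850), -1)) = Mul(-45467, Pow(Rational(374711, 8), -1)) = Mul(-45467, Rational(8, 374711)) = Rational(-363736, 374711)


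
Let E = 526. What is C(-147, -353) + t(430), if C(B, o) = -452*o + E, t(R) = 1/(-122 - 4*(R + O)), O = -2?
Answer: 293590387/1834 ≈ 1.6008e+5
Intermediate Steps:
t(R) = 1/(-114 - 4*R) (t(R) = 1/(-122 - 4*(R - 2)) = 1/(-122 - 4*(-2 + R)) = 1/(-122 + (8 - 4*R)) = 1/(-114 - 4*R))
C(B, o) = 526 - 452*o (C(B, o) = -452*o + 526 = 526 - 452*o)
C(-147, -353) + t(430) = (526 - 452*(-353)) - 1/(114 + 4*430) = (526 + 159556) - 1/(114 + 1720) = 160082 - 1/1834 = 293590387/1834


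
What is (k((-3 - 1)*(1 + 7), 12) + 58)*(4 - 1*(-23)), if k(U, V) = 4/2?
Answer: 1620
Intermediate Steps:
k(U, V) = 2 (k(U, V) = 4*(½) = 2)
(k((-3 - 1)*(1 + 7), 12) + 58)*(4 - 1*(-23)) = (2 + 58)*(4 - 1*(-23)) = 60*(4 + 23) = 60*27 = 1620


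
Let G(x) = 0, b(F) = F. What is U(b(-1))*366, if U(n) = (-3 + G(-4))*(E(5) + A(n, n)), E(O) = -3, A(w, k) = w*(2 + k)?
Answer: 4392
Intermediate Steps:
U(n) = 9 - 3*n*(2 + n) (U(n) = (-3 + 0)*(-3 + n*(2 + n)) = -3*(-3 + n*(2 + n)) = 9 - 3*n*(2 + n))
U(b(-1))*366 = (9 - 3*(-1)*(2 - 1))*366 = (9 - 3*(-1)*1)*366 = (9 + 3)*366 = 12*366 = 4392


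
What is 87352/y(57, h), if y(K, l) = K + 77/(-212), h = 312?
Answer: 18518624/12007 ≈ 1542.3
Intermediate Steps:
y(K, l) = -77/212 + K (y(K, l) = K + 77*(-1/212) = K - 77/212 = -77/212 + K)
87352/y(57, h) = 87352/(-77/212 + 57) = 87352/(12007/212) = 87352*(212/12007) = 18518624/12007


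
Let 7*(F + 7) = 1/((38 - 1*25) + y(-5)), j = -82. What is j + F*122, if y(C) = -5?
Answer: -26147/28 ≈ -933.82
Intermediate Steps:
F = -391/56 (F = -7 + 1/(7*((38 - 1*25) - 5)) = -7 + 1/(7*((38 - 25) - 5)) = -7 + 1/(7*(13 - 5)) = -7 + (1/7)/8 = -7 + (1/7)*(1/8) = -7 + 1/56 = -391/56 ≈ -6.9821)
j + F*122 = -82 - 391/56*122 = -82 - 23851/28 = -26147/28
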